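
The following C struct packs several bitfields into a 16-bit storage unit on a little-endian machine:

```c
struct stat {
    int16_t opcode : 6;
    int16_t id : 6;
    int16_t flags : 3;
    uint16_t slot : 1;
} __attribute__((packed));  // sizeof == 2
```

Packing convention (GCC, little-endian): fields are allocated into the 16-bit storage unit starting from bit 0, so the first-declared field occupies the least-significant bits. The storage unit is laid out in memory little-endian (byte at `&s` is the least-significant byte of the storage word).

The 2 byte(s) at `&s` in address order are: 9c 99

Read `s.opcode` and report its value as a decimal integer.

[0]=0x9c [1]=0x99 (little-endian) → word 0x999c
opcode [0+:6] = (word>>0) & 0x3f = 28  ←
id [6+:6] = (word>>6) & 0x3f = 38
flags [12+:3] = (word>>12) & 0x7 = 1
slot [15+:1] = (word>>15) & 0x1 = 1
opcode signed 6b, MSB=0: value = 28

28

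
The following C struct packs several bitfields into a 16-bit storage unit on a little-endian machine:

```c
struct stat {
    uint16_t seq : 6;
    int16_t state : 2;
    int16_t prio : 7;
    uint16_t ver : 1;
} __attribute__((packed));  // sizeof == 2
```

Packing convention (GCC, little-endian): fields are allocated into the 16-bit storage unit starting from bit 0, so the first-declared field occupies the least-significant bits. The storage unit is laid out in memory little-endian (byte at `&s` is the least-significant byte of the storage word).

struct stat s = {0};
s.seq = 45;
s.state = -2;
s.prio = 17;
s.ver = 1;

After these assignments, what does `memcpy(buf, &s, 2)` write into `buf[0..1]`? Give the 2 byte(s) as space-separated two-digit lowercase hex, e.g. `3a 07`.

ad 91

seq (6b) val=45 bits=0x2d at bit 0: 0x002d
state (2b) val=-2 bits=0x2 at bit 6: 0x00ad
prio (7b) val=17 bits=0x11 at bit 8: 0x11ad
ver (1b) val=1 bits=0x1 at bit 15: 0x91ad
word = 0x91ad → little-endian bytes:
  [0]=0xad  [1]=0x91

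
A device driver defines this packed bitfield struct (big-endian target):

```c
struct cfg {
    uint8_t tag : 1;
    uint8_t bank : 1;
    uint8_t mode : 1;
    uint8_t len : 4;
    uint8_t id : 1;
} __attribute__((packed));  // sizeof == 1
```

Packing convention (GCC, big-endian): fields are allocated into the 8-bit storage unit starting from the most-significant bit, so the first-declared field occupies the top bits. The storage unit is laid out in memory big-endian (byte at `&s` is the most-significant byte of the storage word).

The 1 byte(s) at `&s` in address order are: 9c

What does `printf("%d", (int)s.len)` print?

[0]=0x9c (big-endian) → word 0x9c
tag:1 @ bit 7 → (0x9c>>7)&0x1 = 0x1
bank:1 @ bit 6 → (0x9c>>6)&0x1 = 0x0
mode:1 @ bit 5 → (0x9c>>5)&0x1 = 0x0
len:4 @ bit 1 → (0x9c>>1)&0xf = 0xe  ←
id:1 @ bit 0 → (0x9c>>0)&0x1 = 0x0

14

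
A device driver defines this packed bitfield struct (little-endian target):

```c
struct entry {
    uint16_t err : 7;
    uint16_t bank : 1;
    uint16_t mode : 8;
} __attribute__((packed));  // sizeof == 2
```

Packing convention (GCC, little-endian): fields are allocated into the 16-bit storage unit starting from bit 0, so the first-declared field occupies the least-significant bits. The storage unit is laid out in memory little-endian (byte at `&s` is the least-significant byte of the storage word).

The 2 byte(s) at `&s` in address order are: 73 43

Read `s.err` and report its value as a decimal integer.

[0]=0x73 [1]=0x43 (little-endian) → word 0x4373
err [0+:7] = (word>>0) & 0x7f = 115  ←
bank [7+:1] = (word>>7) & 0x1 = 0
mode [8+:8] = (word>>8) & 0xff = 67

115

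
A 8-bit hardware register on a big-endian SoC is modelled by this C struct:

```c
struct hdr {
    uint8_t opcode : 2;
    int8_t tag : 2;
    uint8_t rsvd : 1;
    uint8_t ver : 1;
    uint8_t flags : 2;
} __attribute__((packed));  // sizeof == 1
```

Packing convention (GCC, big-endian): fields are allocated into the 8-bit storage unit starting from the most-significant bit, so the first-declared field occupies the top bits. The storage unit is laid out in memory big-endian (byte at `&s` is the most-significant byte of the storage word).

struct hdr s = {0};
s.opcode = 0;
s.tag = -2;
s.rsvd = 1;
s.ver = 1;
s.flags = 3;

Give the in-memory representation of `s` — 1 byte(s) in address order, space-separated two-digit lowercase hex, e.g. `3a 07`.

opcode:2 = 0 → 0x0 << 6 → word 0x00
tag:2 = -2 → 0x2 << 4 → word 0x20
rsvd:1 = 1 → 0x1 << 3 → word 0x28
ver:1 = 1 → 0x1 << 2 → word 0x2c
flags:2 = 3 → 0x3 << 0 → word 0x2f
word = 0x2f → big-endian bytes:
  [0]=0x2f

2f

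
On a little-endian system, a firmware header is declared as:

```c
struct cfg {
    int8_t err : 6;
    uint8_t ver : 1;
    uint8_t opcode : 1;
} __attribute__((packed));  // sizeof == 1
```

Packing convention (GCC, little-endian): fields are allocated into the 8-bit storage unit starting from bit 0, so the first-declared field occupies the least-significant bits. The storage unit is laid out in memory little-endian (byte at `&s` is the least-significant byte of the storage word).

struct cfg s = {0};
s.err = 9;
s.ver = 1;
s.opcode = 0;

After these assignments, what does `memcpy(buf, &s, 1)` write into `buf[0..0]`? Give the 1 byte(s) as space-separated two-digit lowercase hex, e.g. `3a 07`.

err:6 = 9 → 0x9 << 0 → word 0x09
ver:1 = 1 → 0x1 << 6 → word 0x49
opcode:1 = 0 → 0x0 << 7 → word 0x49
word = 0x49 → little-endian bytes:
  [0]=0x49

49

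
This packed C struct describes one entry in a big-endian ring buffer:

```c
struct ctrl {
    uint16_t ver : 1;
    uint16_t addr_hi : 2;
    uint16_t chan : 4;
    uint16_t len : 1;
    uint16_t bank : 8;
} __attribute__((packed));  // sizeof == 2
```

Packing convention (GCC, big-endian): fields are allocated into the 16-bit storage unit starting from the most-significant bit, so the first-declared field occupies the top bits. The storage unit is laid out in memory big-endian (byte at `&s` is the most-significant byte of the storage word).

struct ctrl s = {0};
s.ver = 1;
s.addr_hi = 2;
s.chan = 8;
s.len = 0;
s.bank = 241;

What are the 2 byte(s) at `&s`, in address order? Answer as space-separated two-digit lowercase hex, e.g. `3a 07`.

d0 f1

ver:1 = 1 → 0x1 << 15 → word 0x8000
addr_hi:2 = 2 → 0x2 << 13 → word 0xc000
chan:4 = 8 → 0x8 << 9 → word 0xd000
len:1 = 0 → 0x0 << 8 → word 0xd000
bank:8 = 241 → 0xf1 << 0 → word 0xd0f1
word = 0xd0f1 → big-endian bytes:
  [0]=0xd0  [1]=0xf1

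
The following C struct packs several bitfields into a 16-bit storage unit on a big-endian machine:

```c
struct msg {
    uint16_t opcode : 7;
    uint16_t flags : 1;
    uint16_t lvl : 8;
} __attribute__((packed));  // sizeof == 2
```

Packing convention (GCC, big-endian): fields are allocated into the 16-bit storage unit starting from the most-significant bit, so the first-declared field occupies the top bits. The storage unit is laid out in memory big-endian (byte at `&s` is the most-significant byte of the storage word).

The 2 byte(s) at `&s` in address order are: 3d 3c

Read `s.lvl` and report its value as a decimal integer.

[0]=0x3d [1]=0x3c (big-endian) → word 0x3d3c
opcode [9+:7] = (word>>9) & 0x7f = 30
flags [8+:1] = (word>>8) & 0x1 = 1
lvl [0+:8] = (word>>0) & 0xff = 60  ←

60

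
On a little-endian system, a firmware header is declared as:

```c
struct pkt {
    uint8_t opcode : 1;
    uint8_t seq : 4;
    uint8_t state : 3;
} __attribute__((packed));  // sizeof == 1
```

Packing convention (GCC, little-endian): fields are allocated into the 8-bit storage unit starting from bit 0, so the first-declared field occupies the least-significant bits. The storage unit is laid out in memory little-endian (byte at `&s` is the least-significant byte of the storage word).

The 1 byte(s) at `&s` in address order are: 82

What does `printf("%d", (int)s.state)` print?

[0]=0x82 (little-endian) → word 0x82
opcode:1 @ bit 0 → (0x82>>0)&0x1 = 0x0
seq:4 @ bit 1 → (0x82>>1)&0xf = 0x1
state:3 @ bit 5 → (0x82>>5)&0x7 = 0x4  ←

4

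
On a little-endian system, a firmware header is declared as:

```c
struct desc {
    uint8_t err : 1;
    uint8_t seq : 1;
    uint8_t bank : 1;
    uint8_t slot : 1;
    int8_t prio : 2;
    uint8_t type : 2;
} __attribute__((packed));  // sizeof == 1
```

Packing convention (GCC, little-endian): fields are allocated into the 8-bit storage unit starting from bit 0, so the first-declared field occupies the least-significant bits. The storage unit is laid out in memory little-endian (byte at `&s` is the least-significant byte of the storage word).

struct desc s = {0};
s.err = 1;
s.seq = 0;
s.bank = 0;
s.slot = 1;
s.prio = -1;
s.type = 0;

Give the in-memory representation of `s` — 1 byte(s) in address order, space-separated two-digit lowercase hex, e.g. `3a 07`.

39

err (1b) val=1 bits=0x1 at bit 0: 0x01
seq (1b) val=0 bits=0x0 at bit 1: 0x01
bank (1b) val=0 bits=0x0 at bit 2: 0x01
slot (1b) val=1 bits=0x1 at bit 3: 0x09
prio (2b) val=-1 bits=0x3 at bit 4: 0x39
type (2b) val=0 bits=0x0 at bit 6: 0x39
word = 0x39 → little-endian bytes:
  [0]=0x39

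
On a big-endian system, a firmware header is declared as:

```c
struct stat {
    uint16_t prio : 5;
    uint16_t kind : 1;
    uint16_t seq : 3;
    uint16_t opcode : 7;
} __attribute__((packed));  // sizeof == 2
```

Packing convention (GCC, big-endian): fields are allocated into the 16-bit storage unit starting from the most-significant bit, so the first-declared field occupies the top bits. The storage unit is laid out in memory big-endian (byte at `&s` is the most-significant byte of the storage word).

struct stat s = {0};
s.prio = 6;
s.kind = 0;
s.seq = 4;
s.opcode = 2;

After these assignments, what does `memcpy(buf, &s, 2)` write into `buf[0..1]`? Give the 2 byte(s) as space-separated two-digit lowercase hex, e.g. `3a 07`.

prio (5b) val=6 bits=0x6 at bit 11: 0x3000
kind (1b) val=0 bits=0x0 at bit 10: 0x3000
seq (3b) val=4 bits=0x4 at bit 7: 0x3200
opcode (7b) val=2 bits=0x2 at bit 0: 0x3202
word = 0x3202 → big-endian bytes:
  [0]=0x32  [1]=0x02

32 02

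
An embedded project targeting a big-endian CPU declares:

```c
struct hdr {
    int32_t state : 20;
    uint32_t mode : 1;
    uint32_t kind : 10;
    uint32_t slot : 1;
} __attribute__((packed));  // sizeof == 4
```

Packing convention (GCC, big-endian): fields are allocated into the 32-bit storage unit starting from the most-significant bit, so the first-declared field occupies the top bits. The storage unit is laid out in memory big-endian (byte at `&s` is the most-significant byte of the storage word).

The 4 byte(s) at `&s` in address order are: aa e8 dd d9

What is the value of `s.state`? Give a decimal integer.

[0]=0xaa [1]=0xe8 [2]=0xdd [3]=0xd9 (big-endian) → word 0xaae8ddd9
state:20 @ bit 12 → (0xaae8ddd9>>12)&0xfffff = 0xaae8d  ←
mode:1 @ bit 11 → (0xaae8ddd9>>11)&0x1 = 0x1
kind:10 @ bit 1 → (0xaae8ddd9>>1)&0x3ff = 0x2ec
slot:1 @ bit 0 → (0xaae8ddd9>>0)&0x1 = 0x1
state signed 20b, MSB=1: 700045 - 1048576 = -348531

-348531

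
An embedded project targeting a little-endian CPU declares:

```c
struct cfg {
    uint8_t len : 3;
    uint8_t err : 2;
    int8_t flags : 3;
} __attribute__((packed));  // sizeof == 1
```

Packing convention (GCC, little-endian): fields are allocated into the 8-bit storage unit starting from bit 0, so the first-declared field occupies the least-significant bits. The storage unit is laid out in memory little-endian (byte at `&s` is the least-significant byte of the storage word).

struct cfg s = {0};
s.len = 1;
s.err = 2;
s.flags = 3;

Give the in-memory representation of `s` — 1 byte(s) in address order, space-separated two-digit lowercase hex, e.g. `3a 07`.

len:3 = 1 → 0x1 << 0 → word 0x01
err:2 = 2 → 0x2 << 3 → word 0x11
flags:3 = 3 → 0x3 << 5 → word 0x71
word = 0x71 → little-endian bytes:
  [0]=0x71

71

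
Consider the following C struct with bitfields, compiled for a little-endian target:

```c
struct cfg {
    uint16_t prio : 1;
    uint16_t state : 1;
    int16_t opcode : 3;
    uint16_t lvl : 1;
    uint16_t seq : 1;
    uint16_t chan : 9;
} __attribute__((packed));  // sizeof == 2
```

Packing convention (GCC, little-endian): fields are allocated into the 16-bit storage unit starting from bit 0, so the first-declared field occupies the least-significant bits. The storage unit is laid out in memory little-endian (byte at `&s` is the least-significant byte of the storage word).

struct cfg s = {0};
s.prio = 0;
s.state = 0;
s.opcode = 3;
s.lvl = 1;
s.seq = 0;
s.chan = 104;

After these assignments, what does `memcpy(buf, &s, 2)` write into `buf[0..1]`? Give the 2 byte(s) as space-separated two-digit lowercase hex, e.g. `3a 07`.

prio:1 = 0 → 0x0 << 0 → word 0x0000
state:1 = 0 → 0x0 << 1 → word 0x0000
opcode:3 = 3 → 0x3 << 2 → word 0x000c
lvl:1 = 1 → 0x1 << 5 → word 0x002c
seq:1 = 0 → 0x0 << 6 → word 0x002c
chan:9 = 104 → 0x68 << 7 → word 0x342c
word = 0x342c → little-endian bytes:
  [0]=0x2c  [1]=0x34

2c 34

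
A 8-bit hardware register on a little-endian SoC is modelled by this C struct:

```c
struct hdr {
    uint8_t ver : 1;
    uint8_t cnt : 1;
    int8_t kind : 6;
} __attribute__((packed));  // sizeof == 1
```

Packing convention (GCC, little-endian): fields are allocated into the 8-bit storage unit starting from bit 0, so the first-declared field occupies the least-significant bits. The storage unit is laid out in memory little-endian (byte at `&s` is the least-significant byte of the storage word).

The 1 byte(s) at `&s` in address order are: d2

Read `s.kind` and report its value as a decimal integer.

-12

[0]=0xd2 (little-endian) → word 0xd2
ver [0+:1] = (word>>0) & 0x1 = 0
cnt [1+:1] = (word>>1) & 0x1 = 1
kind [2+:6] = (word>>2) & 0x3f = 52  ←
kind signed 6b, MSB=1: 52 - 64 = -12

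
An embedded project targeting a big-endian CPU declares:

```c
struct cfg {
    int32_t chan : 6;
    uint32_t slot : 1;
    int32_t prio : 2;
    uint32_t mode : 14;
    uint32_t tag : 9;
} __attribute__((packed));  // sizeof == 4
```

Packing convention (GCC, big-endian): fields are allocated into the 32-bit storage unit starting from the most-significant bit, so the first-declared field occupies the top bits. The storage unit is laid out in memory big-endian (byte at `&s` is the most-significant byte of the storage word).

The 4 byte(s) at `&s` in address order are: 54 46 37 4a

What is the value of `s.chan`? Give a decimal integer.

[0]=0x54 [1]=0x46 [2]=0x37 [3]=0x4a (big-endian) → word 0x5446374a
chan [26+:6] = (word>>26) & 0x3f = 21  ←
slot [25+:1] = (word>>25) & 0x1 = 0
prio [23+:2] = (word>>23) & 0x3 = 0
mode [9+:14] = (word>>9) & 0x3fff = 8987
tag [0+:9] = (word>>0) & 0x1ff = 330
chan signed 6b, MSB=0: value = 21

21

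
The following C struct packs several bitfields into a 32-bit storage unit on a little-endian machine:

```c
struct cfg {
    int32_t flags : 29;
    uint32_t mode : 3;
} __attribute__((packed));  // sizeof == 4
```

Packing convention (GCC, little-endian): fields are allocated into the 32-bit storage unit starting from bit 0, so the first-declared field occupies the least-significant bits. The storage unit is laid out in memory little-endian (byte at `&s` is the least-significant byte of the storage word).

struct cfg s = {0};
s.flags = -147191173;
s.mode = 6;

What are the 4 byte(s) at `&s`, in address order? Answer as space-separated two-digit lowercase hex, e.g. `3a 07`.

7b 0a 3a d7

[0+:29] flags=-147191173 & 0x1fffffff = 0x173a0a7b; word=0x173a0a7b
[29+:3] mode=6 & 0x7 = 0x6; word=0xd73a0a7b
word = 0xd73a0a7b → little-endian bytes:
  [0]=0x7b  [1]=0x0a  [2]=0x3a  [3]=0xd7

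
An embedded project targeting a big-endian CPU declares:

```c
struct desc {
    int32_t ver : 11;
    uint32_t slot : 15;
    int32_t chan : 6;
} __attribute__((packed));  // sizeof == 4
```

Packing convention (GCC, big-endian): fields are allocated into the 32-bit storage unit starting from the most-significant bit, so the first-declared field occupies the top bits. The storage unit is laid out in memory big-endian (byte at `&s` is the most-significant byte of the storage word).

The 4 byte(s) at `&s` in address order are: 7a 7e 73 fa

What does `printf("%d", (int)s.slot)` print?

31183

[0]=0x7a [1]=0x7e [2]=0x73 [3]=0xfa (big-endian) → word 0x7a7e73fa
ver:11 @ bit 21 → (0x7a7e73fa>>21)&0x7ff = 0x3d3
slot:15 @ bit 6 → (0x7a7e73fa>>6)&0x7fff = 0x79cf  ←
chan:6 @ bit 0 → (0x7a7e73fa>>0)&0x3f = 0x3a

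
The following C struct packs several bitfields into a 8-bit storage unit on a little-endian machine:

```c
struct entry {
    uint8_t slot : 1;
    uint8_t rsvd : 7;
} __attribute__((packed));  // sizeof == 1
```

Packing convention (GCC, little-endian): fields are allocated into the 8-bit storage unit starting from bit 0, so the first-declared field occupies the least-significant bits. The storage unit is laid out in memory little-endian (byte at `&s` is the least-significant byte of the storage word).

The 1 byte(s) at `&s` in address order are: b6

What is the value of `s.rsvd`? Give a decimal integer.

91

[0]=0xb6 (little-endian) → word 0xb6
slot [0+:1] = (word>>0) & 0x1 = 0
rsvd [1+:7] = (word>>1) & 0x7f = 91  ←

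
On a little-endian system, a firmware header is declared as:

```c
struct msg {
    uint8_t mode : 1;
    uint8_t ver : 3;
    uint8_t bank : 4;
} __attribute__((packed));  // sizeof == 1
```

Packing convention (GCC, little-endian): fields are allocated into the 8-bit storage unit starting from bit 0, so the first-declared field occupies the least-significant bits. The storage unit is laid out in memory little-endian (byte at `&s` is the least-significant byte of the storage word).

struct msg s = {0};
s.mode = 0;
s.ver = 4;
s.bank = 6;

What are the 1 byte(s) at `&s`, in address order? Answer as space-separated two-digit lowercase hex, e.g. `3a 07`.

mode:1 = 0 → 0x0 << 0 → word 0x00
ver:3 = 4 → 0x4 << 1 → word 0x08
bank:4 = 6 → 0x6 << 4 → word 0x68
word = 0x68 → little-endian bytes:
  [0]=0x68

68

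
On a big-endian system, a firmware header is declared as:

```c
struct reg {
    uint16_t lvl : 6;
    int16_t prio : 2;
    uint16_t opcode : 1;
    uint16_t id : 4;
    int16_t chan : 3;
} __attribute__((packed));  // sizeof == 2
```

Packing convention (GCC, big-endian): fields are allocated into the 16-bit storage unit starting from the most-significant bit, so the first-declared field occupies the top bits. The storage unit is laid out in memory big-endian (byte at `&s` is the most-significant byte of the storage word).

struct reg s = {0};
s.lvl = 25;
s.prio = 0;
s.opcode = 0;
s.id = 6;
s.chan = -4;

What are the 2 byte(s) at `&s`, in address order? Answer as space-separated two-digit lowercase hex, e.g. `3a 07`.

lvl:6 = 25 → 0x19 << 10 → word 0x6400
prio:2 = 0 → 0x0 << 8 → word 0x6400
opcode:1 = 0 → 0x0 << 7 → word 0x6400
id:4 = 6 → 0x6 << 3 → word 0x6430
chan:3 = -4 → 0x4 << 0 → word 0x6434
word = 0x6434 → big-endian bytes:
  [0]=0x64  [1]=0x34

64 34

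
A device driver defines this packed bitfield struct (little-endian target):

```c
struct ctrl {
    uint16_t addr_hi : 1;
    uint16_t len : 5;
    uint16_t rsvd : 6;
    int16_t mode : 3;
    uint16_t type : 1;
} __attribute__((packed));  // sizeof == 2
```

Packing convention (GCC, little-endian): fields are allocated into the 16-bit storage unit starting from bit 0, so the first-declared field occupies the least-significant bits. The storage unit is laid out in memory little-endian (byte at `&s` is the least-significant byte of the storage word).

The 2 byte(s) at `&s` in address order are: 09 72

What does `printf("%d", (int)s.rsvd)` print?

[0]=0x09 [1]=0x72 (little-endian) → word 0x7209
addr_hi:1 @ bit 0 → (0x7209>>0)&0x1 = 0x1
len:5 @ bit 1 → (0x7209>>1)&0x1f = 0x4
rsvd:6 @ bit 6 → (0x7209>>6)&0x3f = 0x8  ←
mode:3 @ bit 12 → (0x7209>>12)&0x7 = 0x7
type:1 @ bit 15 → (0x7209>>15)&0x1 = 0x0

8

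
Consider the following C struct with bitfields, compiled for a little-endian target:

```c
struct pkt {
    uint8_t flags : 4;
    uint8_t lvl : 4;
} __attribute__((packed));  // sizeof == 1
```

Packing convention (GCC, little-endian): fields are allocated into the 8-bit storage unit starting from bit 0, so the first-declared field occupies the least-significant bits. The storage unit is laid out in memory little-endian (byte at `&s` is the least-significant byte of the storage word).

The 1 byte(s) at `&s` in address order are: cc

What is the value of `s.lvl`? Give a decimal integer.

12

[0]=0xcc (little-endian) → word 0xcc
flags [0+:4] = (word>>0) & 0xf = 12
lvl [4+:4] = (word>>4) & 0xf = 12  ←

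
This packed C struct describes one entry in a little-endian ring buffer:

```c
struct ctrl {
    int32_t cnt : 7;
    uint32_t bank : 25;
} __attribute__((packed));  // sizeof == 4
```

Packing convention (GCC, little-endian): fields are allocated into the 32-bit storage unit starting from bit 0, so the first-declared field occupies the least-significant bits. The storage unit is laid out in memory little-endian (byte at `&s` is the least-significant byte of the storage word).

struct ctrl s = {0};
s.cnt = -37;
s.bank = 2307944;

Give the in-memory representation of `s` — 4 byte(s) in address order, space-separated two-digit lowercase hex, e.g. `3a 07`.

5b b4 9b 11

cnt (7b) val=-37 bits=0x5b at bit 0: 0x0000005b
bank (25b) val=2307944 bits=0x233768 at bit 7: 0x119bb45b
word = 0x119bb45b → little-endian bytes:
  [0]=0x5b  [1]=0xb4  [2]=0x9b  [3]=0x11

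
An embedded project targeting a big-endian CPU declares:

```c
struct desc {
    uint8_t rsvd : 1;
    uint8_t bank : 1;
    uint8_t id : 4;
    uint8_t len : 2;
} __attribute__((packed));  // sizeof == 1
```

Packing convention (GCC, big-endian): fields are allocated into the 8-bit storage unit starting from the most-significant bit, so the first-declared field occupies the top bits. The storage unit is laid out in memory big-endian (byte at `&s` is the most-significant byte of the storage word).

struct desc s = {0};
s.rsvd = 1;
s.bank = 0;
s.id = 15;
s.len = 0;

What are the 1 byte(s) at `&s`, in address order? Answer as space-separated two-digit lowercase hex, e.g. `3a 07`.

bc

rsvd (1b) val=1 bits=0x1 at bit 7: 0x80
bank (1b) val=0 bits=0x0 at bit 6: 0x80
id (4b) val=15 bits=0xf at bit 2: 0xbc
len (2b) val=0 bits=0x0 at bit 0: 0xbc
word = 0xbc → big-endian bytes:
  [0]=0xbc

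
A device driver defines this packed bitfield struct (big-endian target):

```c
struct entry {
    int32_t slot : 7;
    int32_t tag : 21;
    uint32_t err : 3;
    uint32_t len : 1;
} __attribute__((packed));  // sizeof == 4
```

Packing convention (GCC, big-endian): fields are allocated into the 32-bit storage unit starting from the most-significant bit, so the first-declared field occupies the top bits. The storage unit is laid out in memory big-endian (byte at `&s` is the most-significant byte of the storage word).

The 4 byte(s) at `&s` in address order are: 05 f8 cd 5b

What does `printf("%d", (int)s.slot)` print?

[0]=0x05 [1]=0xf8 [2]=0xcd [3]=0x5b (big-endian) → word 0x05f8cd5b
slot:7 @ bit 25 → (0x05f8cd5b>>25)&0x7f = 0x2  ←
tag:21 @ bit 4 → (0x05f8cd5b>>4)&0x1fffff = 0x1f8cd5
err:3 @ bit 1 → (0x05f8cd5b>>1)&0x7 = 0x5
len:1 @ bit 0 → (0x05f8cd5b>>0)&0x1 = 0x1
slot signed 7b, MSB=0: value = 2

2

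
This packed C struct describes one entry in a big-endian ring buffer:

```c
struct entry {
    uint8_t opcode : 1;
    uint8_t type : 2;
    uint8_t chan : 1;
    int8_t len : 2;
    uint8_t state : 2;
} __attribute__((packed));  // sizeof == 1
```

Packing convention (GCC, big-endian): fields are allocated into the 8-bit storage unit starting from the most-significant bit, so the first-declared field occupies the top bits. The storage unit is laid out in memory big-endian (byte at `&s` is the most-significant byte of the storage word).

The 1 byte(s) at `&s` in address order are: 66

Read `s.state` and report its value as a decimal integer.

2

[0]=0x66 (big-endian) → word 0x66
opcode:1 @ bit 7 → (0x66>>7)&0x1 = 0x0
type:2 @ bit 5 → (0x66>>5)&0x3 = 0x3
chan:1 @ bit 4 → (0x66>>4)&0x1 = 0x0
len:2 @ bit 2 → (0x66>>2)&0x3 = 0x1
state:2 @ bit 0 → (0x66>>0)&0x3 = 0x2  ←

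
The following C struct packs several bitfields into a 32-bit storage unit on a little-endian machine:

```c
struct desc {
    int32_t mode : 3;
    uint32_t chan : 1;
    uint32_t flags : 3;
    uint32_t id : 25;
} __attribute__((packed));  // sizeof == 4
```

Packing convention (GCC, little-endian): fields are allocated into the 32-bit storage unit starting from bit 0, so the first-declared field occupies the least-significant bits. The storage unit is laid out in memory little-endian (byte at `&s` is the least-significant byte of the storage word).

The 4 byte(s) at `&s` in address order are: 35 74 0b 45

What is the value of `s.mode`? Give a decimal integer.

-3

[0]=0x35 [1]=0x74 [2]=0x0b [3]=0x45 (little-endian) → word 0x450b7435
mode:3 @ bit 0 → (0x450b7435>>0)&0x7 = 0x5  ←
chan:1 @ bit 3 → (0x450b7435>>3)&0x1 = 0x0
flags:3 @ bit 4 → (0x450b7435>>4)&0x7 = 0x3
id:25 @ bit 7 → (0x450b7435>>7)&0x1ffffff = 0x8a16e8
mode signed 3b, MSB=1: 5 - 8 = -3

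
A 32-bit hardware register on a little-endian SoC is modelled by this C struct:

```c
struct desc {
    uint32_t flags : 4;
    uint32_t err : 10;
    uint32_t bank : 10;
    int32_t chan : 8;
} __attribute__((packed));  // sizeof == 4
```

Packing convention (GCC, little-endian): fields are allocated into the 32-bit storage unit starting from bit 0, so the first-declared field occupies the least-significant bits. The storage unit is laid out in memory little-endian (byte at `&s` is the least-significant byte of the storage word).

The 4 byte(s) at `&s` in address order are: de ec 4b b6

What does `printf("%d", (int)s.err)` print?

[0]=0xde [1]=0xec [2]=0x4b [3]=0xb6 (little-endian) → word 0xb64becde
flags [0+:4] = (word>>0) & 0xf = 14
err [4+:10] = (word>>4) & 0x3ff = 717  ←
bank [14+:10] = (word>>14) & 0x3ff = 303
chan [24+:8] = (word>>24) & 0xff = 182

717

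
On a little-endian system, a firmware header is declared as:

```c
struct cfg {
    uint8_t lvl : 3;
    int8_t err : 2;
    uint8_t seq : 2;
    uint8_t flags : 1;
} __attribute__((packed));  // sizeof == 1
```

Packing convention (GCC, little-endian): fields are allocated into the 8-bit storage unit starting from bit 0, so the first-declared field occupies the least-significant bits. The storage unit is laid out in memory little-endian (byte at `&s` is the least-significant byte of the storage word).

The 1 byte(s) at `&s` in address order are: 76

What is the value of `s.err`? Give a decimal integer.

[0]=0x76 (little-endian) → word 0x76
lvl [0+:3] = (word>>0) & 0x7 = 6
err [3+:2] = (word>>3) & 0x3 = 2  ←
seq [5+:2] = (word>>5) & 0x3 = 3
flags [7+:1] = (word>>7) & 0x1 = 0
err signed 2b, MSB=1: 2 - 4 = -2

-2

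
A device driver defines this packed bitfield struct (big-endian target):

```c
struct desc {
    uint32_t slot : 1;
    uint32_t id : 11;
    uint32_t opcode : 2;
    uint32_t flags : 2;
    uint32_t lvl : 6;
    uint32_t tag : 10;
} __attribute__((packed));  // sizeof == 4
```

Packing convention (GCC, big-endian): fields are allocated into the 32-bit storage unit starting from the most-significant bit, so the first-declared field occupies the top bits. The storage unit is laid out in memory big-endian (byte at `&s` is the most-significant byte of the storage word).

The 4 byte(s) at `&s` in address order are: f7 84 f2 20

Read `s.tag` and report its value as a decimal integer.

[0]=0xf7 [1]=0x84 [2]=0xf2 [3]=0x20 (big-endian) → word 0xf784f220
slot [31+:1] = (word>>31) & 0x1 = 1
id [20+:11] = (word>>20) & 0x7ff = 1912
opcode [18+:2] = (word>>18) & 0x3 = 1
flags [16+:2] = (word>>16) & 0x3 = 0
lvl [10+:6] = (word>>10) & 0x3f = 60
tag [0+:10] = (word>>0) & 0x3ff = 544  ←

544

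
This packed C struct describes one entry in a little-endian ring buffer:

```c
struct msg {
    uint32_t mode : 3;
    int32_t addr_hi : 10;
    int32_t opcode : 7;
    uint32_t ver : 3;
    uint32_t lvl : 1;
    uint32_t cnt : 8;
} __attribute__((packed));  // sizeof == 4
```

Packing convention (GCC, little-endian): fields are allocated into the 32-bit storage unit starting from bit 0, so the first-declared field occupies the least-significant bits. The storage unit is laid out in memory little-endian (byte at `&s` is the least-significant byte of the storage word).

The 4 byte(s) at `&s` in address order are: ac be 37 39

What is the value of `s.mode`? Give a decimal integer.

[0]=0xac [1]=0xbe [2]=0x37 [3]=0x39 (little-endian) → word 0x3937beac
mode [0+:3] = (word>>0) & 0x7 = 4  ←
addr_hi [3+:10] = (word>>3) & 0x3ff = 981
opcode [13+:7] = (word>>13) & 0x7f = 61
ver [20+:3] = (word>>20) & 0x7 = 3
lvl [23+:1] = (word>>23) & 0x1 = 0
cnt [24+:8] = (word>>24) & 0xff = 57

4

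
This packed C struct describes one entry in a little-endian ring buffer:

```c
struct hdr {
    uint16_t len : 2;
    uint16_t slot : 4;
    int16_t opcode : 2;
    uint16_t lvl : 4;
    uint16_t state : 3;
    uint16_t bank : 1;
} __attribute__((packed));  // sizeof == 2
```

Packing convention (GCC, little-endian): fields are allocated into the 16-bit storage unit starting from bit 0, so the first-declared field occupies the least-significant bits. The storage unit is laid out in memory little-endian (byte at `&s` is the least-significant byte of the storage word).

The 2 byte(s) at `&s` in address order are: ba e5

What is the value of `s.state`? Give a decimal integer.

[0]=0xba [1]=0xe5 (little-endian) → word 0xe5ba
len:2 @ bit 0 → (0xe5ba>>0)&0x3 = 0x2
slot:4 @ bit 2 → (0xe5ba>>2)&0xf = 0xe
opcode:2 @ bit 6 → (0xe5ba>>6)&0x3 = 0x2
lvl:4 @ bit 8 → (0xe5ba>>8)&0xf = 0x5
state:3 @ bit 12 → (0xe5ba>>12)&0x7 = 0x6  ←
bank:1 @ bit 15 → (0xe5ba>>15)&0x1 = 0x1

6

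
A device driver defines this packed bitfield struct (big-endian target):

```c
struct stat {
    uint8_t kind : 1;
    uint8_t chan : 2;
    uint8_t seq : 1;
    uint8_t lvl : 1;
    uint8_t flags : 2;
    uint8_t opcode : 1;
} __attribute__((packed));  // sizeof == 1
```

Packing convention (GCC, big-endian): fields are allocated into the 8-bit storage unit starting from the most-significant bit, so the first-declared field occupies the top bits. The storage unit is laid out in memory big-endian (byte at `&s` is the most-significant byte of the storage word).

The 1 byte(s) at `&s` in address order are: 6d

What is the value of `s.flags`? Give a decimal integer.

2

[0]=0x6d (big-endian) → word 0x6d
kind:1 @ bit 7 → (0x6d>>7)&0x1 = 0x0
chan:2 @ bit 5 → (0x6d>>5)&0x3 = 0x3
seq:1 @ bit 4 → (0x6d>>4)&0x1 = 0x0
lvl:1 @ bit 3 → (0x6d>>3)&0x1 = 0x1
flags:2 @ bit 1 → (0x6d>>1)&0x3 = 0x2  ←
opcode:1 @ bit 0 → (0x6d>>0)&0x1 = 0x1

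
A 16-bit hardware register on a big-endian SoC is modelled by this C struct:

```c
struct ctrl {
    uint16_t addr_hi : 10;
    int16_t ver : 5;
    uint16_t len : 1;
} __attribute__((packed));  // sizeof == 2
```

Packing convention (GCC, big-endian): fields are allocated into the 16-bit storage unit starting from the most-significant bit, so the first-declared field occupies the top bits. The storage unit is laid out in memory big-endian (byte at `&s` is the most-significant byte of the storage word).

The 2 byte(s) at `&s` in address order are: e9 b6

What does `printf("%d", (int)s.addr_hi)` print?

[0]=0xe9 [1]=0xb6 (big-endian) → word 0xe9b6
addr_hi:10 @ bit 6 → (0xe9b6>>6)&0x3ff = 0x3a6  ←
ver:5 @ bit 1 → (0xe9b6>>1)&0x1f = 0x1b
len:1 @ bit 0 → (0xe9b6>>0)&0x1 = 0x0

934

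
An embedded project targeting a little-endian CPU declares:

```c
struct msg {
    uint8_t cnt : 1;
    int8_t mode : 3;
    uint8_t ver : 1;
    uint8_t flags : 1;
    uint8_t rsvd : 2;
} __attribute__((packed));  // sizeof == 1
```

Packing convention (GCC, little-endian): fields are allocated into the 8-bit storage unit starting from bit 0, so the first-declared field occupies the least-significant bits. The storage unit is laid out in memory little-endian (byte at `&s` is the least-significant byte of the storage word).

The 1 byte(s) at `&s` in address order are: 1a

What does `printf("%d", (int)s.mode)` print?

[0]=0x1a (little-endian) → word 0x1a
cnt [0+:1] = (word>>0) & 0x1 = 0
mode [1+:3] = (word>>1) & 0x7 = 5  ←
ver [4+:1] = (word>>4) & 0x1 = 1
flags [5+:1] = (word>>5) & 0x1 = 0
rsvd [6+:2] = (word>>6) & 0x3 = 0
mode signed 3b, MSB=1: 5 - 8 = -3

-3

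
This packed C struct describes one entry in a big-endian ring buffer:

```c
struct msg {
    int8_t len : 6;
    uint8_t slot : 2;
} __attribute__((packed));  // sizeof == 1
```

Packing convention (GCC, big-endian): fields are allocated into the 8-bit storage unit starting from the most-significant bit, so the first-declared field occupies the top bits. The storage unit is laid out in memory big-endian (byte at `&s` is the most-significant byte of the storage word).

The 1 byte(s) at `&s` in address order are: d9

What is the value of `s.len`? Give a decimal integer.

-10

[0]=0xd9 (big-endian) → word 0xd9
len:6 @ bit 2 → (0xd9>>2)&0x3f = 0x36  ←
slot:2 @ bit 0 → (0xd9>>0)&0x3 = 0x1
len signed 6b, MSB=1: 54 - 64 = -10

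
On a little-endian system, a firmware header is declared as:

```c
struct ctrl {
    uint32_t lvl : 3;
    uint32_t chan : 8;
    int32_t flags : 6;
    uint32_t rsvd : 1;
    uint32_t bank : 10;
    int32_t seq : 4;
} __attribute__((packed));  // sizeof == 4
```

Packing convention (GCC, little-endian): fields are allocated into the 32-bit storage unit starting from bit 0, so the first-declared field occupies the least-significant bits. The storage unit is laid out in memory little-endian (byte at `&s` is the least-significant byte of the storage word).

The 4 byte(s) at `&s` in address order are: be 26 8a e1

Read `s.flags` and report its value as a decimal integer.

4

[0]=0xbe [1]=0x26 [2]=0x8a [3]=0xe1 (little-endian) → word 0xe18a26be
lvl [0+:3] = (word>>0) & 0x7 = 6
chan [3+:8] = (word>>3) & 0xff = 215
flags [11+:6] = (word>>11) & 0x3f = 4  ←
rsvd [17+:1] = (word>>17) & 0x1 = 1
bank [18+:10] = (word>>18) & 0x3ff = 98
seq [28+:4] = (word>>28) & 0xf = 14
flags signed 6b, MSB=0: value = 4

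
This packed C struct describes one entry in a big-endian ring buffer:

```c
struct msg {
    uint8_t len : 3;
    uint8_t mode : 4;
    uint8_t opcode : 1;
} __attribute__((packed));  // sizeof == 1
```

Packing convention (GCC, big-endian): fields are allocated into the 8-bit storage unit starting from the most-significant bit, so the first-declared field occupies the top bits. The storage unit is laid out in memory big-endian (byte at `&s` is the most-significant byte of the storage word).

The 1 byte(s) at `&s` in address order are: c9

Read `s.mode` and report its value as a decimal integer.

[0]=0xc9 (big-endian) → word 0xc9
len [5+:3] = (word>>5) & 0x7 = 6
mode [1+:4] = (word>>1) & 0xf = 4  ←
opcode [0+:1] = (word>>0) & 0x1 = 1

4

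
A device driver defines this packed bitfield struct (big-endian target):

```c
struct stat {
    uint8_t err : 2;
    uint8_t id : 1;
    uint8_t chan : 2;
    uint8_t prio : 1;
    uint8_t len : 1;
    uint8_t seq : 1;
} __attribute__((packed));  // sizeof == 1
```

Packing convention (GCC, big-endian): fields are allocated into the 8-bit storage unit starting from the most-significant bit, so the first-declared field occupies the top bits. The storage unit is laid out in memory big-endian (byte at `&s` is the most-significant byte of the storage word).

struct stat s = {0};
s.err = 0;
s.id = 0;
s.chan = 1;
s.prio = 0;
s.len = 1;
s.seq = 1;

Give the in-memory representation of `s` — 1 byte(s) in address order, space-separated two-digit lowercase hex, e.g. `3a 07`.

0b

[6+:2] err=0 & 0x3 = 0x0; word=0x00
[5+:1] id=0 & 0x1 = 0x0; word=0x00
[3+:2] chan=1 & 0x3 = 0x1; word=0x08
[2+:1] prio=0 & 0x1 = 0x0; word=0x08
[1+:1] len=1 & 0x1 = 0x1; word=0x0a
[0+:1] seq=1 & 0x1 = 0x1; word=0x0b
word = 0x0b → big-endian bytes:
  [0]=0x0b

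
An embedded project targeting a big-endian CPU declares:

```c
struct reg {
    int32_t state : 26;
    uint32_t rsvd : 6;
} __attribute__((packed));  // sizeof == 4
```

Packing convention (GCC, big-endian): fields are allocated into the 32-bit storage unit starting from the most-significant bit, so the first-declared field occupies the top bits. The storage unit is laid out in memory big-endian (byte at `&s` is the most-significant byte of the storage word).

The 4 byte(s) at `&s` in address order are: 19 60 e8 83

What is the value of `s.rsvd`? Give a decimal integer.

[0]=0x19 [1]=0x60 [2]=0xe8 [3]=0x83 (big-endian) → word 0x1960e883
state:26 @ bit 6 → (0x1960e883>>6)&0x3ffffff = 0x6583a2
rsvd:6 @ bit 0 → (0x1960e883>>0)&0x3f = 0x3  ←

3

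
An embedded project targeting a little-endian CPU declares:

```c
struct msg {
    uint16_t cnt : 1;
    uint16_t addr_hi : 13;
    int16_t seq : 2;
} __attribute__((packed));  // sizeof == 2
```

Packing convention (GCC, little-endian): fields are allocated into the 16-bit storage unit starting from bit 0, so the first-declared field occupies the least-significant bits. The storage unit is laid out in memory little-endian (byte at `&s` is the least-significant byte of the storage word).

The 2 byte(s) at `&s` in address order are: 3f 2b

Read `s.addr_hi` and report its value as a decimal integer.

[0]=0x3f [1]=0x2b (little-endian) → word 0x2b3f
cnt:1 @ bit 0 → (0x2b3f>>0)&0x1 = 0x1
addr_hi:13 @ bit 1 → (0x2b3f>>1)&0x1fff = 0x159f  ←
seq:2 @ bit 14 → (0x2b3f>>14)&0x3 = 0x0

5535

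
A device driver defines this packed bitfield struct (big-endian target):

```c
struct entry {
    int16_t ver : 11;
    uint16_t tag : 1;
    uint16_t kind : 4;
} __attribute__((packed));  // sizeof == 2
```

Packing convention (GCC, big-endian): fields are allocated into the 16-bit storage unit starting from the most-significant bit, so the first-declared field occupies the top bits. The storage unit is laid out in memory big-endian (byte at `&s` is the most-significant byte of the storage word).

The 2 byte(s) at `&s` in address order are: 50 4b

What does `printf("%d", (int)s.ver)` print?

642

[0]=0x50 [1]=0x4b (big-endian) → word 0x504b
ver:11 @ bit 5 → (0x504b>>5)&0x7ff = 0x282  ←
tag:1 @ bit 4 → (0x504b>>4)&0x1 = 0x0
kind:4 @ bit 0 → (0x504b>>0)&0xf = 0xb
ver signed 11b, MSB=0: value = 642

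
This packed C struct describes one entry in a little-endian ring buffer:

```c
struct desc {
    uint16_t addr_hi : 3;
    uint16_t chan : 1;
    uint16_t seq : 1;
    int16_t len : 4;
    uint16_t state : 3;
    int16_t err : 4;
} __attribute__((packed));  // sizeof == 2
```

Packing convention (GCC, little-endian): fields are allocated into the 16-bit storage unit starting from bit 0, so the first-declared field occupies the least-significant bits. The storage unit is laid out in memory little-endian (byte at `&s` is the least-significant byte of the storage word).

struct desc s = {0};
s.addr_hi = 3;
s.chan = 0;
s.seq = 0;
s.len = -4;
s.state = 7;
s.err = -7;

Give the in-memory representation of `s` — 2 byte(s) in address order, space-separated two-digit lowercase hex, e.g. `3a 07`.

addr_hi (3b) val=3 bits=0x3 at bit 0: 0x0003
chan (1b) val=0 bits=0x0 at bit 3: 0x0003
seq (1b) val=0 bits=0x0 at bit 4: 0x0003
len (4b) val=-4 bits=0xc at bit 5: 0x0183
state (3b) val=7 bits=0x7 at bit 9: 0x0f83
err (4b) val=-7 bits=0x9 at bit 12: 0x9f83
word = 0x9f83 → little-endian bytes:
  [0]=0x83  [1]=0x9f

83 9f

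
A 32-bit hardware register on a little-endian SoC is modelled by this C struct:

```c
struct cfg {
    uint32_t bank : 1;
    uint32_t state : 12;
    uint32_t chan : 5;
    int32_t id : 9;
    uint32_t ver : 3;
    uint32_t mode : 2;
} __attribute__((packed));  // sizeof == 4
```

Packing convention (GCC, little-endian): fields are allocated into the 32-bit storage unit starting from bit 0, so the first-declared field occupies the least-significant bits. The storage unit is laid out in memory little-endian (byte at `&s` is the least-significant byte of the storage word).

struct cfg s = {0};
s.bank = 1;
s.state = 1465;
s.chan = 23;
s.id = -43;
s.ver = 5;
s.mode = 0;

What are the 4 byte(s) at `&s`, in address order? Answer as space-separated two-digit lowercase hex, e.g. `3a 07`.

bank:1 = 1 → 0x1 << 0 → word 0x00000001
state:12 = 1465 → 0x5b9 << 1 → word 0x00000b73
chan:5 = 23 → 0x17 << 13 → word 0x0002eb73
id:9 = -43 → 0x1d5 << 18 → word 0x0756eb73
ver:3 = 5 → 0x5 << 27 → word 0x2f56eb73
mode:2 = 0 → 0x0 << 30 → word 0x2f56eb73
word = 0x2f56eb73 → little-endian bytes:
  [0]=0x73  [1]=0xeb  [2]=0x56  [3]=0x2f

73 eb 56 2f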